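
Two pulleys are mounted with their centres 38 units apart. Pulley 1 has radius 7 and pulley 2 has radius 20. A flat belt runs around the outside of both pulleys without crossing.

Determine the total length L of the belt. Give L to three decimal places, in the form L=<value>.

L=165.315

open belt: β = asin((r2−r1)/C) = asin(13/38) = 20.0052°
wrap1 = π − 2β = 139.9896°
wrap2 = π + 2β = 220.0104°
tangent length = C·cosβ = 35.7071
L = r1·wrap1 + r2·wrap2 + 2·C·cosβ = 7·2.4433 + 20·3.8399 + 2·35.7071 = 165.3154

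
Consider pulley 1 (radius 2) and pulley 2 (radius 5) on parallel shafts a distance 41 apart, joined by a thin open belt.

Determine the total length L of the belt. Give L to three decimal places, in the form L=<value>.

open belt: β = asin((r2−r1)/C) = asin(3/41) = 4.1961°
wrap1 = π − 2β = 171.6078°
wrap2 = π + 2β = 188.3922°
tangent length = C·cosβ = 40.8901
L = r1·wrap1 + r2·wrap2 + 2·C·cosβ = 2·2.9951 + 5·3.2881 + 2·40.8901 = 104.2108

L=104.211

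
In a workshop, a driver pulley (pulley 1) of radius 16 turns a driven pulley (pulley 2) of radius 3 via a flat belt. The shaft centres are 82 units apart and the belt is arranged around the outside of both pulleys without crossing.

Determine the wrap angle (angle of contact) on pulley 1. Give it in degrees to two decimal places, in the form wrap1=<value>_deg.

wrap1=198.24_deg

open belt: β = asin((r2−r1)/C) = asin(-13/82) = -9.1220°
wrap1 = π − 2β = 198.2439°
wrap2 = π + 2β = 161.7561°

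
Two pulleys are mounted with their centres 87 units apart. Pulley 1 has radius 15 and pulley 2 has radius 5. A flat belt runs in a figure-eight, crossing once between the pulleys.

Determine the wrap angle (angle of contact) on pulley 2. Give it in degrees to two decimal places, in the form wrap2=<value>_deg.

wrap2=206.58_deg

crossed belt: β = asin((r1+r2)/C) = asin(20/87) = 13.2903°
wrap1 = wrap2 = π + 2β = 206.5806°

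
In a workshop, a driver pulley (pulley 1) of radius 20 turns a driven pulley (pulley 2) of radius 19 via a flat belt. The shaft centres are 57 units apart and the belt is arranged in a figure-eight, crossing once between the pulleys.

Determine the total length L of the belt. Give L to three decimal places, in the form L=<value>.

L=264.435

crossed belt: β = asin((r1+r2)/C) = asin(39/57) = 43.1736°
wrap1 = wrap2 = π + 2β = 266.3471°
tangent length = C·cosβ = 41.5692
L = (r1+r2)·wrap + 2·C·cosβ = 39·4.6486 + 2·41.5692 = 264.4352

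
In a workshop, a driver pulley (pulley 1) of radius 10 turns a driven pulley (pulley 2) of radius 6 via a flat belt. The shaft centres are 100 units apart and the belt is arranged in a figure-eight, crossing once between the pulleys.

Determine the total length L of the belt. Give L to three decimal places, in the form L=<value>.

L=252.831

crossed belt: β = asin((r1+r2)/C) = asin(16/100) = 9.2069°
wrap1 = wrap2 = π + 2β = 198.4138°
tangent length = C·cosβ = 98.7117
L = (r1+r2)·wrap + 2·C·cosβ = 16·3.4630 + 2·98.7117 = 252.8310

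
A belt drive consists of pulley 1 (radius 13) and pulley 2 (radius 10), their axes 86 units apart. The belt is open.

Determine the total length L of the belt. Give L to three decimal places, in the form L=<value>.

L=244.361

open belt: β = asin((r2−r1)/C) = asin(-3/86) = -1.9991°
wrap1 = π − 2β = 183.9982°
wrap2 = π + 2β = 176.0018°
tangent length = C·cosβ = 85.9477
L = r1·wrap1 + r2·wrap2 + 2·C·cosβ = 13·3.2114 + 10·3.0718 + 2·85.9477 = 244.3613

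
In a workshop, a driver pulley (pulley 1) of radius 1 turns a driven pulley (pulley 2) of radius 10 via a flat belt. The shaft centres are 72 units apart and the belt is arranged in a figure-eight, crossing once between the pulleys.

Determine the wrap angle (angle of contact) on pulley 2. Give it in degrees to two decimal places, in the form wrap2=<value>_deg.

crossed belt: β = asin((r1+r2)/C) = asin(11/72) = 8.7879°
wrap1 = wrap2 = π + 2β = 197.5759°

wrap2=197.58_deg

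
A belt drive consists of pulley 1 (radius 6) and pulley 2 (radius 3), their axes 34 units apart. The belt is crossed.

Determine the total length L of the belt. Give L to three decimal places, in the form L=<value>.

L=98.671

crossed belt: β = asin((r1+r2)/C) = asin(9/34) = 15.3495°
wrap1 = wrap2 = π + 2β = 210.6990°
tangent length = C·cosβ = 32.7872
L = (r1+r2)·wrap + 2·C·cosβ = 9·3.6774 + 2·32.7872 = 98.6709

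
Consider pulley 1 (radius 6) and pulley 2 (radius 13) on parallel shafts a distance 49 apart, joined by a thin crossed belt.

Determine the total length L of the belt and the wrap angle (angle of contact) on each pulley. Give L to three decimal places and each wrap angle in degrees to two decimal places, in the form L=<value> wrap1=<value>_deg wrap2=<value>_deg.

crossed belt: β = asin((r1+r2)/C) = asin(19/49) = 22.8149°
wrap1 = wrap2 = π + 2β = 225.6298°
tangent length = C·cosβ = 45.1664
L = (r1+r2)·wrap + 2·C·cosβ = 19·3.9380 + 2·45.1664 = 165.1544

L=165.154 wrap1=225.63_deg wrap2=225.63_deg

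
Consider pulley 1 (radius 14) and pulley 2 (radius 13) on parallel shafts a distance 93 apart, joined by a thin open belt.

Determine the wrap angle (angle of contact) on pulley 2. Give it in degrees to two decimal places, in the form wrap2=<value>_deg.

wrap2=178.77_deg

open belt: β = asin((r2−r1)/C) = asin(-1/93) = -0.6161°
wrap1 = π − 2β = 181.2322°
wrap2 = π + 2β = 178.7678°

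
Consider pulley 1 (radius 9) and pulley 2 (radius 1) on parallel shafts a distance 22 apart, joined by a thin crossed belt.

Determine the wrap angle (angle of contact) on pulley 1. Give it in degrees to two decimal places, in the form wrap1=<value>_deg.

wrap1=234.07_deg

crossed belt: β = asin((r1+r2)/C) = asin(10/22) = 27.0357°
wrap1 = wrap2 = π + 2β = 234.0714°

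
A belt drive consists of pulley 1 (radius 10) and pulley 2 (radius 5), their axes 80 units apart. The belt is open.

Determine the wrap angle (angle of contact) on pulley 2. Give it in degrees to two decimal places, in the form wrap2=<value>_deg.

wrap2=172.83_deg

open belt: β = asin((r2−r1)/C) = asin(-5/80) = -3.5833°
wrap1 = π − 2β = 187.1666°
wrap2 = π + 2β = 172.8334°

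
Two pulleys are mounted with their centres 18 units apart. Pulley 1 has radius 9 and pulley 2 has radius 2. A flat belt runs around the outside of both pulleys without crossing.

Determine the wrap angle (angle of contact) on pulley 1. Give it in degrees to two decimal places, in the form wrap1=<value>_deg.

open belt: β = asin((r2−r1)/C) = asin(-7/18) = -22.8854°
wrap1 = π − 2β = 225.7708°
wrap2 = π + 2β = 134.2292°

wrap1=225.77_deg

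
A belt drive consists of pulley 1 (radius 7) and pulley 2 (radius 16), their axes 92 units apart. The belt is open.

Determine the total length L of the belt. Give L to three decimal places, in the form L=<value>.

open belt: β = asin((r2−r1)/C) = asin(9/92) = 5.6140°
wrap1 = π − 2β = 168.7720°
wrap2 = π + 2β = 191.2280°
tangent length = C·cosβ = 91.5587
L = r1·wrap1 + r2·wrap2 + 2·C·cosβ = 7·2.9456 + 16·3.3376 + 2·91.5587 = 257.1378

L=257.138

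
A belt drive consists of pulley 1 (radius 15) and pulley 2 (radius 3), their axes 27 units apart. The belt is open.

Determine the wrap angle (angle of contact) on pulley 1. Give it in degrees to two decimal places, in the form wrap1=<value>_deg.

open belt: β = asin((r2−r1)/C) = asin(-12/27) = -26.3878°
wrap1 = π − 2β = 232.7756°
wrap2 = π + 2β = 127.2244°

wrap1=232.78_deg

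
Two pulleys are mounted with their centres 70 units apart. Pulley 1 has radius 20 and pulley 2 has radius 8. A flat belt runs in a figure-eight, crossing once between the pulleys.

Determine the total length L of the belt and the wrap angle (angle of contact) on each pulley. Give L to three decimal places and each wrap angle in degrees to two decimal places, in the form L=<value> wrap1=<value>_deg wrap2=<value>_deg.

L=239.322 wrap1=227.16_deg wrap2=227.16_deg

crossed belt: β = asin((r1+r2)/C) = asin(28/70) = 23.5782°
wrap1 = wrap2 = π + 2β = 227.1564°
tangent length = C·cosβ = 64.1561
L = (r1+r2)·wrap + 2·C·cosβ = 28·3.9646 + 2·64.1561 = 239.3217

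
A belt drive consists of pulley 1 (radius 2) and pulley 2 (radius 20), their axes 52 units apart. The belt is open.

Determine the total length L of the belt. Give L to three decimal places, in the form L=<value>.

open belt: β = asin((r2−r1)/C) = asin(18/52) = 20.2522°
wrap1 = π − 2β = 139.4955°
wrap2 = π + 2β = 220.5045°
tangent length = C·cosβ = 48.7852
L = r1·wrap1 + r2·wrap2 + 2·C·cosβ = 2·2.4347 + 20·3.8485 + 2·48.7852 = 179.4104

L=179.410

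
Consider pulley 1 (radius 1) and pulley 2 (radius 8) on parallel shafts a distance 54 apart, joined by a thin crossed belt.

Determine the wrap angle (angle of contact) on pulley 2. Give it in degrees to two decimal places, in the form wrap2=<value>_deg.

wrap2=199.19_deg

crossed belt: β = asin((r1+r2)/C) = asin(9/54) = 9.5941°
wrap1 = wrap2 = π + 2β = 199.1881°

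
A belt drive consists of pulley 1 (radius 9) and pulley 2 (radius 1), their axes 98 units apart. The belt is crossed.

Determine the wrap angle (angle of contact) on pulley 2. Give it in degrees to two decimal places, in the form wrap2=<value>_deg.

crossed belt: β = asin((r1+r2)/C) = asin(10/98) = 5.8567°
wrap1 = wrap2 = π + 2β = 191.7134°

wrap2=191.71_deg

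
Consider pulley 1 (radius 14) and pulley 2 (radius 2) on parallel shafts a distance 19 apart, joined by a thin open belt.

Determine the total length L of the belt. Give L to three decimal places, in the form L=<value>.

open belt: β = asin((r2−r1)/C) = asin(-12/19) = -39.1667°
wrap1 = π − 2β = 258.3334°
wrap2 = π + 2β = 101.6666°
tangent length = C·cosβ = 14.7309
L = r1·wrap1 + r2·wrap2 + 2·C·cosβ = 14·4.5088 + 2·1.7744 + 2·14.7309 = 96.1334

L=96.133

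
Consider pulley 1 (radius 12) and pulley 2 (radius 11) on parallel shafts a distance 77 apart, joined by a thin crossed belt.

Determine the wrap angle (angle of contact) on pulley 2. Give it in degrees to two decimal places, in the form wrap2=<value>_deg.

crossed belt: β = asin((r1+r2)/C) = asin(23/77) = 17.3796°
wrap1 = wrap2 = π + 2β = 214.7592°

wrap2=214.76_deg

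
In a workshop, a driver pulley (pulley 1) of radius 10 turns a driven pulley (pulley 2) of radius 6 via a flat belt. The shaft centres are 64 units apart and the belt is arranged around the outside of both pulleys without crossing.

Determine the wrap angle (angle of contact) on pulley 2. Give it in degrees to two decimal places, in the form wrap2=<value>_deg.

open belt: β = asin((r2−r1)/C) = asin(-4/64) = -3.5833°
wrap1 = π − 2β = 187.1666°
wrap2 = π + 2β = 172.8334°

wrap2=172.83_deg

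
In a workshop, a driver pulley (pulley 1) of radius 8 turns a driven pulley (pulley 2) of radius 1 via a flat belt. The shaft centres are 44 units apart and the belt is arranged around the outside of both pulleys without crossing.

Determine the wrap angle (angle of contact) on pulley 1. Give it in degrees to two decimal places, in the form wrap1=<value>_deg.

wrap1=198.31_deg

open belt: β = asin((r2−r1)/C) = asin(-7/44) = -9.1541°
wrap1 = π − 2β = 198.3083°
wrap2 = π + 2β = 161.6917°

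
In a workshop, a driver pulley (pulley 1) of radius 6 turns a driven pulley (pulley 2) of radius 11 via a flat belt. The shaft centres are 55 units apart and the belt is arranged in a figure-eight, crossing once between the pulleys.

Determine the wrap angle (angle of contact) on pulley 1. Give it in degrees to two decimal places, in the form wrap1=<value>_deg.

wrap1=216.01_deg

crossed belt: β = asin((r1+r2)/C) = asin(17/55) = 18.0045°
wrap1 = wrap2 = π + 2β = 216.0089°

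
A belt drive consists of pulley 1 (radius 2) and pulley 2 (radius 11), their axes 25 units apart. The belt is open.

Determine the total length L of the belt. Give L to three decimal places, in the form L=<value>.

open belt: β = asin((r2−r1)/C) = asin(9/25) = 21.1002°
wrap1 = π − 2β = 137.7996°
wrap2 = π + 2β = 222.2004°
tangent length = C·cosβ = 23.3238
L = r1·wrap1 + r2·wrap2 + 2·C·cosβ = 2·2.4051 + 11·3.8781 + 2·23.3238 = 94.1171

L=94.117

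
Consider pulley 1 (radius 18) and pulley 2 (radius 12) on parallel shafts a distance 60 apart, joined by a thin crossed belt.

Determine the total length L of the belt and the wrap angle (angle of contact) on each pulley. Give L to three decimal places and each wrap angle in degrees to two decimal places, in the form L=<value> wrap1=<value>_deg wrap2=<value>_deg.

L=229.587 wrap1=240.00_deg wrap2=240.00_deg

crossed belt: β = asin((r1+r2)/C) = asin(30/60) = 30.0000°
wrap1 = wrap2 = π + 2β = 240.0000°
tangent length = C·cosβ = 51.9615
L = (r1+r2)·wrap + 2·C·cosβ = 30·4.1888 + 2·51.9615 = 229.5868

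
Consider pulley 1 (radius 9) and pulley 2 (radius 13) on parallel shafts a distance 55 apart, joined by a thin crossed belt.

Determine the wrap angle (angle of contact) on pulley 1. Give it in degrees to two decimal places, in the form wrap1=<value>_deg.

wrap1=227.16_deg

crossed belt: β = asin((r1+r2)/C) = asin(22/55) = 23.5782°
wrap1 = wrap2 = π + 2β = 227.1564°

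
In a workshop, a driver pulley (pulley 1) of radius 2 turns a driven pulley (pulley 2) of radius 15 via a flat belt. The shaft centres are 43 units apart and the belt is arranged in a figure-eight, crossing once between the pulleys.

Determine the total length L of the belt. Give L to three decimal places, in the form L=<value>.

crossed belt: β = asin((r1+r2)/C) = asin(17/43) = 23.2877°
wrap1 = wrap2 = π + 2β = 226.5755°
tangent length = C·cosβ = 39.4968
L = (r1+r2)·wrap + 2·C·cosβ = 17·3.9545 + 2·39.4968 = 146.2200

L=146.220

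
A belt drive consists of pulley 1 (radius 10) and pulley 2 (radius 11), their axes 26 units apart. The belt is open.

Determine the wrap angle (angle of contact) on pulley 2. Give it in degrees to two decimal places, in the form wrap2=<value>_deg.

wrap2=184.41_deg

open belt: β = asin((r2−r1)/C) = asin(1/26) = 2.2042°
wrap1 = π − 2β = 175.5915°
wrap2 = π + 2β = 184.4085°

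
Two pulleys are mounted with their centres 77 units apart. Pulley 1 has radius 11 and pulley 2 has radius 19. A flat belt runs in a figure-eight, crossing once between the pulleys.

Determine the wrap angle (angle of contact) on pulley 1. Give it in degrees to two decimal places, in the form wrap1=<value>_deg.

wrap1=225.86_deg

crossed belt: β = asin((r1+r2)/C) = asin(30/77) = 22.9303°
wrap1 = wrap2 = π + 2β = 225.8605°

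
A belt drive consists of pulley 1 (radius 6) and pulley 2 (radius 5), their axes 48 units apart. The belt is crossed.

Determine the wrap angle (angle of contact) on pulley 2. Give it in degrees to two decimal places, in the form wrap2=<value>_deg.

wrap2=206.50_deg

crossed belt: β = asin((r1+r2)/C) = asin(11/48) = 13.2480°
wrap1 = wrap2 = π + 2β = 206.4960°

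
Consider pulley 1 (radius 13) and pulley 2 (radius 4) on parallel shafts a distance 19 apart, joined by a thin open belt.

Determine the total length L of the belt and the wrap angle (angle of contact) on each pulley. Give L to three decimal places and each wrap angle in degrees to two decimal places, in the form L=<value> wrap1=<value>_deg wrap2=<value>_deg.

L=95.756 wrap1=236.55_deg wrap2=123.45_deg

open belt: β = asin((r2−r1)/C) = asin(-9/19) = -28.2737°
wrap1 = π − 2β = 236.5474°
wrap2 = π + 2β = 123.4526°
tangent length = C·cosβ = 16.7332
L = r1·wrap1 + r2·wrap2 + 2·C·cosβ = 13·4.1285 + 4·2.1547 + 2·16.7332 = 95.7559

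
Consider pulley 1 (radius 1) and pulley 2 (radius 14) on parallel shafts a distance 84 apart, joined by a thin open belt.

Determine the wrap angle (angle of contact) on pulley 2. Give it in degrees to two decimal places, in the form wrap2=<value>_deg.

wrap2=197.81_deg

open belt: β = asin((r2−r1)/C) = asin(13/84) = 8.9030°
wrap1 = π − 2β = 162.1940°
wrap2 = π + 2β = 197.8060°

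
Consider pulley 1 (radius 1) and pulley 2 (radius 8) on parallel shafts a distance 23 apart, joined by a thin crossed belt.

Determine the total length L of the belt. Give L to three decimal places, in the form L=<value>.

crossed belt: β = asin((r1+r2)/C) = asin(9/23) = 23.0357°
wrap1 = wrap2 = π + 2β = 226.0714°
tangent length = C·cosβ = 21.1660
L = (r1+r2)·wrap + 2·C·cosβ = 9·3.9457 + 2·21.1660 = 77.8432

L=77.843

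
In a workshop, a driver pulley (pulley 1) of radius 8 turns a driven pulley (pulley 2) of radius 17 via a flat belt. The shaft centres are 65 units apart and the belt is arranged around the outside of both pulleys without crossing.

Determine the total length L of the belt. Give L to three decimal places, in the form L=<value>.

open belt: β = asin((r2−r1)/C) = asin(9/65) = 7.9588°
wrap1 = π − 2β = 164.0823°
wrap2 = π + 2β = 195.9177°
tangent length = C·cosβ = 64.3739
L = r1·wrap1 + r2·wrap2 + 2·C·cosβ = 8·2.8638 + 17·3.4194 + 2·64.3739 = 209.7880

L=209.788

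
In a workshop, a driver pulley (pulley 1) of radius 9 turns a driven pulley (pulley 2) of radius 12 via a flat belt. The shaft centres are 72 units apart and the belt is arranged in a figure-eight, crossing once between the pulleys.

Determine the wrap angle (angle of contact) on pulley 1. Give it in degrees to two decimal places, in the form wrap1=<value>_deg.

wrap1=213.92_deg

crossed belt: β = asin((r1+r2)/C) = asin(21/72) = 16.9578°
wrap1 = wrap2 = π + 2β = 213.9155°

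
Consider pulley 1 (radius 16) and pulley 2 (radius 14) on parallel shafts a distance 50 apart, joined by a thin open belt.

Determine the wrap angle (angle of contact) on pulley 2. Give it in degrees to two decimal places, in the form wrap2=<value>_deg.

wrap2=175.42_deg

open belt: β = asin((r2−r1)/C) = asin(-2/50) = -2.2924°
wrap1 = π − 2β = 184.5849°
wrap2 = π + 2β = 175.4151°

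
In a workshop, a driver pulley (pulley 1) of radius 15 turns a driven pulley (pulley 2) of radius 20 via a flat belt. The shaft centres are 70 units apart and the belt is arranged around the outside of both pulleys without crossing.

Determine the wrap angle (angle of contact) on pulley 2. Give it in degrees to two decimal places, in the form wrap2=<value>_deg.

open belt: β = asin((r2−r1)/C) = asin(5/70) = 4.0960°
wrap1 = π − 2β = 171.8079°
wrap2 = π + 2β = 188.1921°

wrap2=188.19_deg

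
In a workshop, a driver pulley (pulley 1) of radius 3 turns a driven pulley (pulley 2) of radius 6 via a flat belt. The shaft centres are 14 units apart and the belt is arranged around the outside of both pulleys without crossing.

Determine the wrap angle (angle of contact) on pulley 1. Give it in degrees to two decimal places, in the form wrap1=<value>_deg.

wrap1=155.25_deg

open belt: β = asin((r2−r1)/C) = asin(3/14) = 12.3736°
wrap1 = π − 2β = 155.2527°
wrap2 = π + 2β = 204.7473°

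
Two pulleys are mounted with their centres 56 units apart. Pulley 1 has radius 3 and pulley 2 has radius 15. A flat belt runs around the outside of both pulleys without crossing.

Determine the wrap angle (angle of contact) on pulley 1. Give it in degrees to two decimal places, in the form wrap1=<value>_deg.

wrap1=155.25_deg

open belt: β = asin((r2−r1)/C) = asin(12/56) = 12.3736°
wrap1 = π − 2β = 155.2527°
wrap2 = π + 2β = 204.7473°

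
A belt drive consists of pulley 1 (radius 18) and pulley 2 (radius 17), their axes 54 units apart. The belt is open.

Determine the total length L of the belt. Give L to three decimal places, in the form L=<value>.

L=217.974

open belt: β = asin((r2−r1)/C) = asin(-1/54) = -1.0611°
wrap1 = π − 2β = 182.1222°
wrap2 = π + 2β = 177.8778°
tangent length = C·cosβ = 53.9907
L = r1·wrap1 + r2·wrap2 + 2·C·cosβ = 18·3.1786 + 17·3.1046 + 2·53.9907 = 217.9743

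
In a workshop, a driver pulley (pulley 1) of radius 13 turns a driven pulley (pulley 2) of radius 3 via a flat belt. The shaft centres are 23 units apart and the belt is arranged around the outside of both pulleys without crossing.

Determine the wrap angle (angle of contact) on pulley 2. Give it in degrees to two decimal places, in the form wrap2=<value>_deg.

wrap2=128.46_deg

open belt: β = asin((r2−r1)/C) = asin(-10/23) = -25.7715°
wrap1 = π − 2β = 231.5429°
wrap2 = π + 2β = 128.4571°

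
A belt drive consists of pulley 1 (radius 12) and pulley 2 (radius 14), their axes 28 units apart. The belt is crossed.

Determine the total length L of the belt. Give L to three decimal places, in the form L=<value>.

crossed belt: β = asin((r1+r2)/C) = asin(26/28) = 68.2132°
wrap1 = wrap2 = π + 2β = 316.4264°
tangent length = C·cosβ = 10.3923
L = (r1+r2)·wrap + 2·C·cosβ = 26·5.5227 + 2·10.3923 = 164.3744

L=164.374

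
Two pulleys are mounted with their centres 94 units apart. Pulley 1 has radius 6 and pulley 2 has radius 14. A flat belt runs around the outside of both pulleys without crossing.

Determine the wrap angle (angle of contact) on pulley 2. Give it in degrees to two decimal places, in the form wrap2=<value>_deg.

wrap2=189.76_deg

open belt: β = asin((r2−r1)/C) = asin(8/94) = 4.8821°
wrap1 = π − 2β = 170.2357°
wrap2 = π + 2β = 189.7643°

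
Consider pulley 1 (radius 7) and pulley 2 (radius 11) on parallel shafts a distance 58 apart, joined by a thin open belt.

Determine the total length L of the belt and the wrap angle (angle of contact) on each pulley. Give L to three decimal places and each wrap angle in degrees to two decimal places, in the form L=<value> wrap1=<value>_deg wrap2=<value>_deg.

L=172.825 wrap1=172.09_deg wrap2=187.91_deg

open belt: β = asin((r2−r1)/C) = asin(4/58) = 3.9546°
wrap1 = π − 2β = 172.0909°
wrap2 = π + 2β = 187.9091°
tangent length = C·cosβ = 57.8619
L = r1·wrap1 + r2·wrap2 + 2·C·cosβ = 7·3.0036 + 11·3.2796 + 2·57.8619 = 172.8246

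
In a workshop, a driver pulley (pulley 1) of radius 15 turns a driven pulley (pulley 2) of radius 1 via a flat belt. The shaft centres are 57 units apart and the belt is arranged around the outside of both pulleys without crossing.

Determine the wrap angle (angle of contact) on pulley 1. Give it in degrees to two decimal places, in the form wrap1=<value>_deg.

wrap1=208.44_deg

open belt: β = asin((r2−r1)/C) = asin(-14/57) = -14.2181°
wrap1 = π − 2β = 208.4362°
wrap2 = π + 2β = 151.5638°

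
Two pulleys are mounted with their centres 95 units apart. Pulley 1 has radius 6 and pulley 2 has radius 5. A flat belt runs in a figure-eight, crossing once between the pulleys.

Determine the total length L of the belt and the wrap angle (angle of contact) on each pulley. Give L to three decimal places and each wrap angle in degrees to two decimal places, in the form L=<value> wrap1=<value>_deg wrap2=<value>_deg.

crossed belt: β = asin((r1+r2)/C) = asin(11/95) = 6.6492°
wrap1 = wrap2 = π + 2β = 193.2983°
tangent length = C·cosβ = 94.3610
L = (r1+r2)·wrap + 2·C·cosβ = 11·3.3737 + 2·94.3610 = 225.8326

L=225.833 wrap1=193.30_deg wrap2=193.30_deg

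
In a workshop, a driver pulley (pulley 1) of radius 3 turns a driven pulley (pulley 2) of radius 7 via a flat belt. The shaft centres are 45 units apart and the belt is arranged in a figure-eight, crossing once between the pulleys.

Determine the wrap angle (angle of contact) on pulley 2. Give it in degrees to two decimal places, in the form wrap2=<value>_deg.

crossed belt: β = asin((r1+r2)/C) = asin(10/45) = 12.8396°
wrap1 = wrap2 = π + 2β = 205.6792°

wrap2=205.68_deg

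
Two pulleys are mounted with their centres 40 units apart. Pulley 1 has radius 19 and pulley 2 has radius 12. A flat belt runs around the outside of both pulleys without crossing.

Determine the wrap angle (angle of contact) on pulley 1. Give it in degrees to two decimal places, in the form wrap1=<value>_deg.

open belt: β = asin((r2−r1)/C) = asin(-7/40) = -10.0787°
wrap1 = π − 2β = 200.1573°
wrap2 = π + 2β = 159.8427°

wrap1=200.16_deg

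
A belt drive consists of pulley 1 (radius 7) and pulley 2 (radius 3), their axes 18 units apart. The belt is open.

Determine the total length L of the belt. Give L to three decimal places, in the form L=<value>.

L=68.309

open belt: β = asin((r2−r1)/C) = asin(-4/18) = -12.8396°
wrap1 = π − 2β = 205.6792°
wrap2 = π + 2β = 154.3208°
tangent length = C·cosβ = 17.5499
L = r1·wrap1 + r2·wrap2 + 2·C·cosβ = 7·3.5898 + 3·2.6934 + 2·17.5499 = 68.3085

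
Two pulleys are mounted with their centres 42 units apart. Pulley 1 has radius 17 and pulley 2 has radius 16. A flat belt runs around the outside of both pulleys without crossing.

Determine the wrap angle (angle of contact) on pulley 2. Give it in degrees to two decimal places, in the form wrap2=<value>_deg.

wrap2=177.27_deg

open belt: β = asin((r2−r1)/C) = asin(-1/42) = -1.3643°
wrap1 = π − 2β = 182.7286°
wrap2 = π + 2β = 177.2714°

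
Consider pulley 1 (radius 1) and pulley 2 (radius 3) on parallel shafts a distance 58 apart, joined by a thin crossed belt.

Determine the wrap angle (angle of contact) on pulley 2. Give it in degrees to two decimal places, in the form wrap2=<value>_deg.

crossed belt: β = asin((r1+r2)/C) = asin(4/58) = 3.9546°
wrap1 = wrap2 = π + 2β = 187.9091°

wrap2=187.91_deg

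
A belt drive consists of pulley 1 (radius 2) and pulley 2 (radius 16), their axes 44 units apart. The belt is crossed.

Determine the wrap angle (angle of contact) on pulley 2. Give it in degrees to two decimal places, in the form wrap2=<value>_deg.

crossed belt: β = asin((r1+r2)/C) = asin(18/44) = 24.1477°
wrap1 = wrap2 = π + 2β = 228.2955°

wrap2=228.30_deg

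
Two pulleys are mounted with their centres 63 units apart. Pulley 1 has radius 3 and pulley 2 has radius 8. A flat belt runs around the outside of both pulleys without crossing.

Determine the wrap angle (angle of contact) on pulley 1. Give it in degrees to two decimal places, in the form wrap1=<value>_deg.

wrap1=170.90_deg

open belt: β = asin((r2−r1)/C) = asin(5/63) = 4.5521°
wrap1 = π − 2β = 170.8959°
wrap2 = π + 2β = 189.1041°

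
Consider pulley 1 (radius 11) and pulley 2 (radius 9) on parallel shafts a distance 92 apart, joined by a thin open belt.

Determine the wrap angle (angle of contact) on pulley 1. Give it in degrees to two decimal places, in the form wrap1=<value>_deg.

wrap1=182.49_deg

open belt: β = asin((r2−r1)/C) = asin(-2/92) = -1.2457°
wrap1 = π − 2β = 182.4913°
wrap2 = π + 2β = 177.5087°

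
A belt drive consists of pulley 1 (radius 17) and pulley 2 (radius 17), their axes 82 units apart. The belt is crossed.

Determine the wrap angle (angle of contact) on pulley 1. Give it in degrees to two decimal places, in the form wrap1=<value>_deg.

crossed belt: β = asin((r1+r2)/C) = asin(34/82) = 24.4963°
wrap1 = wrap2 = π + 2β = 228.9926°

wrap1=228.99_deg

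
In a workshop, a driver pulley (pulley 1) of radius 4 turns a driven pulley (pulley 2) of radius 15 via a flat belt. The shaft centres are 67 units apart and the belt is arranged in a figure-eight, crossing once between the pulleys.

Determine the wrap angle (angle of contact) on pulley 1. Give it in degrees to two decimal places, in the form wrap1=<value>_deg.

crossed belt: β = asin((r1+r2)/C) = asin(19/67) = 16.4741°
wrap1 = wrap2 = π + 2β = 212.9482°

wrap1=212.95_deg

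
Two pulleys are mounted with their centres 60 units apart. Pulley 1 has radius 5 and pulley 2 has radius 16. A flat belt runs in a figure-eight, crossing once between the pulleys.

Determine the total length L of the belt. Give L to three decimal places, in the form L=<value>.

L=193.401

crossed belt: β = asin((r1+r2)/C) = asin(21/60) = 20.4873°
wrap1 = wrap2 = π + 2β = 220.9746°
tangent length = C·cosβ = 56.2050
L = (r1+r2)·wrap + 2·C·cosβ = 21·3.8567 + 2·56.2050 = 193.4014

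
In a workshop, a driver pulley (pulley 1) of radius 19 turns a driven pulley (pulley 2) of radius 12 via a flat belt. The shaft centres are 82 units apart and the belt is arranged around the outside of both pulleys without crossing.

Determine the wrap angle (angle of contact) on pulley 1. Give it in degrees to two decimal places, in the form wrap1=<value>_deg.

wrap1=189.79_deg

open belt: β = asin((r2−r1)/C) = asin(-7/82) = -4.8971°
wrap1 = π − 2β = 189.7941°
wrap2 = π + 2β = 170.2059°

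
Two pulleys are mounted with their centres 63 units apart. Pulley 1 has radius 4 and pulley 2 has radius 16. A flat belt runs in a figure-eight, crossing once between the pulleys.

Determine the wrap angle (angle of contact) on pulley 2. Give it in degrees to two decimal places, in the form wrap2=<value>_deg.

wrap2=217.02_deg

crossed belt: β = asin((r1+r2)/C) = asin(20/63) = 18.5094°
wrap1 = wrap2 = π + 2β = 217.0188°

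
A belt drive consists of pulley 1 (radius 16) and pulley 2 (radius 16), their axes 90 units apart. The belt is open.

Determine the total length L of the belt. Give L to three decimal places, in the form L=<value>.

open belt: β = asin((r2−r1)/C) = asin(0/90) = 0.0000°
wrap1 = π − 2β = 180.0000°
wrap2 = π + 2β = 180.0000°
tangent length = C·cosβ = 90.0000
L = r1·wrap1 + r2·wrap2 + 2·C·cosβ = 16·3.1416 + 16·3.1416 + 2·90.0000 = 280.5310

L=280.531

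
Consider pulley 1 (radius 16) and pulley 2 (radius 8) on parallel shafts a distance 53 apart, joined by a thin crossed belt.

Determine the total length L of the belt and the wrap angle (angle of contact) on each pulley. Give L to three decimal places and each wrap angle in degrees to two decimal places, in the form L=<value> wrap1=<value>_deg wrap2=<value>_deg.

L=192.464 wrap1=233.85_deg wrap2=233.85_deg

crossed belt: β = asin((r1+r2)/C) = asin(24/53) = 26.9254°
wrap1 = wrap2 = π + 2β = 233.8508°
tangent length = C·cosβ = 47.2546
L = (r1+r2)·wrap + 2·C·cosβ = 24·4.0815 + 2·47.2546 = 192.4645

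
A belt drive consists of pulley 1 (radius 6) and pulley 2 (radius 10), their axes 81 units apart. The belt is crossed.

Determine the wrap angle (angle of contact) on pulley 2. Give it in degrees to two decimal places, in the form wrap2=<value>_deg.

crossed belt: β = asin((r1+r2)/C) = asin(16/81) = 11.3926°
wrap1 = wrap2 = π + 2β = 202.7852°

wrap2=202.79_deg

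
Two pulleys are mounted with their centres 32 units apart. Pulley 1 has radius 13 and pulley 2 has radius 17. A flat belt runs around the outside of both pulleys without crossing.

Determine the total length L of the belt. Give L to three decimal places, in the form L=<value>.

open belt: β = asin((r2−r1)/C) = asin(4/32) = 7.1808°
wrap1 = π − 2β = 165.6385°
wrap2 = π + 2β = 194.3615°
tangent length = C·cosβ = 31.7490
L = r1·wrap1 + r2·wrap2 + 2·C·cosβ = 13·2.8909 + 17·3.3922 + 2·31.7490 = 158.7484

L=158.748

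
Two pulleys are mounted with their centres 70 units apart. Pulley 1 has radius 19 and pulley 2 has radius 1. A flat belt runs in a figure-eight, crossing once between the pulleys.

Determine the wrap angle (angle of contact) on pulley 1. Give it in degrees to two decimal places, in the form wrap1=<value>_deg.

crossed belt: β = asin((r1+r2)/C) = asin(20/70) = 16.6015°
wrap1 = wrap2 = π + 2β = 213.2031°

wrap1=213.20_deg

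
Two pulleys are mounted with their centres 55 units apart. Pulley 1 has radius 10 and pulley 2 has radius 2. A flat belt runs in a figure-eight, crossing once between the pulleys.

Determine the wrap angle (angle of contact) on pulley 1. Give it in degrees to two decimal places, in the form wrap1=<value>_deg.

wrap1=205.20_deg

crossed belt: β = asin((r1+r2)/C) = asin(12/55) = 12.6023°
wrap1 = wrap2 = π + 2β = 205.2045°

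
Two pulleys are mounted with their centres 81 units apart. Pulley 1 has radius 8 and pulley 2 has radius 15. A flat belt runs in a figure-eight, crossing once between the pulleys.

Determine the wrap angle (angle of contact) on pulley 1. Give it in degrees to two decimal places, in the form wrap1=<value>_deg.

crossed belt: β = asin((r1+r2)/C) = asin(23/81) = 16.4961°
wrap1 = wrap2 = π + 2β = 212.9923°

wrap1=212.99_deg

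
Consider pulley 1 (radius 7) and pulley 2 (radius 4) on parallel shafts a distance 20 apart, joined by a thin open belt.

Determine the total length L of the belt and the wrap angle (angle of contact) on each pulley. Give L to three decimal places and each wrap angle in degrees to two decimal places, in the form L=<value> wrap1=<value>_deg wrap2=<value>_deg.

L=75.008 wrap1=197.25_deg wrap2=162.75_deg

open belt: β = asin((r2−r1)/C) = asin(-3/20) = -8.6269°
wrap1 = π − 2β = 197.2539°
wrap2 = π + 2β = 162.7461°
tangent length = C·cosβ = 19.7737
L = r1·wrap1 + r2·wrap2 + 2·C·cosβ = 7·3.4427 + 4·2.8405 + 2·19.7737 = 75.0084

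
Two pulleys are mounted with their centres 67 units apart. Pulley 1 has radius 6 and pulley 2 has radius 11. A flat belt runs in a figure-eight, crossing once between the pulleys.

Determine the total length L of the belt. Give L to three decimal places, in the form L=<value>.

crossed belt: β = asin((r1+r2)/C) = asin(17/67) = 14.6984°
wrap1 = wrap2 = π + 2β = 209.3968°
tangent length = C·cosβ = 64.8074
L = (r1+r2)·wrap + 2·C·cosβ = 17·3.6547 + 2·64.8074 = 191.7441

L=191.744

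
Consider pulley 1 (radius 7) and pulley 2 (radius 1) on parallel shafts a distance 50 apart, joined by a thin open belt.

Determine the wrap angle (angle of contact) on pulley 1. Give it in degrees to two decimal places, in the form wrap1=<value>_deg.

wrap1=193.78_deg

open belt: β = asin((r2−r1)/C) = asin(-6/50) = -6.8921°
wrap1 = π − 2β = 193.7842°
wrap2 = π + 2β = 166.2158°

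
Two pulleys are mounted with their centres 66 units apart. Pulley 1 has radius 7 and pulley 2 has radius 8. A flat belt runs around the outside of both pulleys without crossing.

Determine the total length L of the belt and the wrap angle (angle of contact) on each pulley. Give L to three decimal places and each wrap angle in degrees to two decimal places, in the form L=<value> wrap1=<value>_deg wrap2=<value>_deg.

open belt: β = asin((r2−r1)/C) = asin(1/66) = 0.8682°
wrap1 = π − 2β = 178.2637°
wrap2 = π + 2β = 181.7363°
tangent length = C·cosβ = 65.9924
L = r1·wrap1 + r2·wrap2 + 2·C·cosβ = 7·3.1113 + 8·3.1719 + 2·65.9924 = 179.1390

L=179.139 wrap1=178.26_deg wrap2=181.74_deg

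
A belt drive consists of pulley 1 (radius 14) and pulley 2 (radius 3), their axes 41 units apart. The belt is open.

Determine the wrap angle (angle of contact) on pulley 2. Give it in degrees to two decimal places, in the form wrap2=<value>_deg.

wrap2=148.87_deg

open belt: β = asin((r2−r1)/C) = asin(-11/41) = -15.5627°
wrap1 = π − 2β = 211.1254°
wrap2 = π + 2β = 148.8746°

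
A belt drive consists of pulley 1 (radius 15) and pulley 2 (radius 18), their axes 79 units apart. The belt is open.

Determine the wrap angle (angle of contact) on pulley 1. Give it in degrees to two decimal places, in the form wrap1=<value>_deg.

wrap1=175.65_deg

open belt: β = asin((r2−r1)/C) = asin(3/79) = 2.1763°
wrap1 = π − 2β = 175.6474°
wrap2 = π + 2β = 184.3526°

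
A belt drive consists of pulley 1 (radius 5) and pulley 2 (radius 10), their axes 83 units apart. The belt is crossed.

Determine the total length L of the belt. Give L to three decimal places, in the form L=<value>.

crossed belt: β = asin((r1+r2)/C) = asin(15/83) = 10.4119°
wrap1 = wrap2 = π + 2β = 200.8237°
tangent length = C·cosβ = 81.6333
L = (r1+r2)·wrap + 2·C·cosβ = 15·3.5050 + 2·81.6333 = 215.8422

L=215.842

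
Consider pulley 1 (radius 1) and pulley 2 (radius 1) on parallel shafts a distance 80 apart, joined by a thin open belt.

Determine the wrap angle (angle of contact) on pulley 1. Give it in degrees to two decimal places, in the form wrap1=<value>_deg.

open belt: β = asin((r2−r1)/C) = asin(0/80) = 0.0000°
wrap1 = π − 2β = 180.0000°
wrap2 = π + 2β = 180.0000°

wrap1=180.00_deg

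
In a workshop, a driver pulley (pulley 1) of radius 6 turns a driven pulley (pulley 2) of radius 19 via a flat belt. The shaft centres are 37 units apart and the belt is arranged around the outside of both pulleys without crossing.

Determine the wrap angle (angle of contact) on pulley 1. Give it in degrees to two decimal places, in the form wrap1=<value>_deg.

open belt: β = asin((r2−r1)/C) = asin(13/37) = 20.5700°
wrap1 = π − 2β = 138.8600°
wrap2 = π + 2β = 221.1400°

wrap1=138.86_deg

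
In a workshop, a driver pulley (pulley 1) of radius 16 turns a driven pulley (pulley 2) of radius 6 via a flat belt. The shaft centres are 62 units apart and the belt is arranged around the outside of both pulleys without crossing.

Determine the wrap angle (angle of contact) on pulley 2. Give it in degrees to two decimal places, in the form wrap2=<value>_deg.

wrap2=161.44_deg

open belt: β = asin((r2−r1)/C) = asin(-10/62) = -9.2818°
wrap1 = π − 2β = 198.5636°
wrap2 = π + 2β = 161.4364°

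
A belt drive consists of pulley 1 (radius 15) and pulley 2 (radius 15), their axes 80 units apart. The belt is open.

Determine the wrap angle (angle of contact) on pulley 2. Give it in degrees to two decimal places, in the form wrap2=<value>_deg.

wrap2=180.00_deg

open belt: β = asin((r2−r1)/C) = asin(0/80) = 0.0000°
wrap1 = π − 2β = 180.0000°
wrap2 = π + 2β = 180.0000°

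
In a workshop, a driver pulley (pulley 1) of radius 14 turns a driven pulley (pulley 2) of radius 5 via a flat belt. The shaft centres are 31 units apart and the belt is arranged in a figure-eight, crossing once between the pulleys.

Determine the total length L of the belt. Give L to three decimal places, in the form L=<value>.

crossed belt: β = asin((r1+r2)/C) = asin(19/31) = 37.7997°
wrap1 = wrap2 = π + 2β = 255.5994°
tangent length = C·cosβ = 24.4949
L = (r1+r2)·wrap + 2·C·cosβ = 19·4.4611 + 2·24.4949 = 133.7498

L=133.750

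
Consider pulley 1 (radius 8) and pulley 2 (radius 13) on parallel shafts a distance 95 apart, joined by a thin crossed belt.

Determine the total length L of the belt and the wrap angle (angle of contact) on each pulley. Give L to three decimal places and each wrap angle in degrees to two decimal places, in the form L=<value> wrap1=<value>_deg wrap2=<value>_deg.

crossed belt: β = asin((r1+r2)/C) = asin(21/95) = 12.7709°
wrap1 = wrap2 = π + 2β = 205.5417°
tangent length = C·cosβ = 92.6499
L = (r1+r2)·wrap + 2·C·cosβ = 21·3.5874 + 2·92.6499 = 260.6347

L=260.635 wrap1=205.54_deg wrap2=205.54_deg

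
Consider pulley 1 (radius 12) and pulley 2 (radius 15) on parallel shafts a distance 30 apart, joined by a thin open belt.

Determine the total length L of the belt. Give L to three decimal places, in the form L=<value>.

L=145.123

open belt: β = asin((r2−r1)/C) = asin(3/30) = 5.7392°
wrap1 = π − 2β = 168.5217°
wrap2 = π + 2β = 191.4783°
tangent length = C·cosβ = 29.8496
L = r1·wrap1 + r2·wrap2 + 2·C·cosβ = 12·2.9413 + 15·3.3419 + 2·29.8496 = 145.1233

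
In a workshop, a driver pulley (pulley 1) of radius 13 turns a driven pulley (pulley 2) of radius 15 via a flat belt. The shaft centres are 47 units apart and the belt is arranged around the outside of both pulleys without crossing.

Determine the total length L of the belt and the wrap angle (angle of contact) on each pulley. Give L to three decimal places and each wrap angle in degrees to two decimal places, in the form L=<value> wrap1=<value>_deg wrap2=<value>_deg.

open belt: β = asin((r2−r1)/C) = asin(2/47) = 2.4389°
wrap1 = π − 2β = 175.1223°
wrap2 = π + 2β = 184.8777°
tangent length = C·cosβ = 46.9574
L = r1·wrap1 + r2·wrap2 + 2·C·cosβ = 13·3.0565 + 15·3.2267 + 2·46.9574 = 182.0497

L=182.050 wrap1=175.12_deg wrap2=184.88_deg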